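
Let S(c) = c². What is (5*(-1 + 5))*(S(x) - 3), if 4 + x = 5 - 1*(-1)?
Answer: 20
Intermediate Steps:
x = 2 (x = -4 + (5 - 1*(-1)) = -4 + (5 + 1) = -4 + 6 = 2)
(5*(-1 + 5))*(S(x) - 3) = (5*(-1 + 5))*(2² - 3) = (5*4)*(4 - 3) = 20*1 = 20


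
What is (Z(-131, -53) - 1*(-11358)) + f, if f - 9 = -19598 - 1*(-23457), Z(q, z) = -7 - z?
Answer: 15272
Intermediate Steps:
f = 3868 (f = 9 + (-19598 - 1*(-23457)) = 9 + (-19598 + 23457) = 9 + 3859 = 3868)
(Z(-131, -53) - 1*(-11358)) + f = ((-7 - 1*(-53)) - 1*(-11358)) + 3868 = ((-7 + 53) + 11358) + 3868 = (46 + 11358) + 3868 = 11404 + 3868 = 15272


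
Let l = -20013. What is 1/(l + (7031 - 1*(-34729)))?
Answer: 1/21747 ≈ 4.5983e-5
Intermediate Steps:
1/(l + (7031 - 1*(-34729))) = 1/(-20013 + (7031 - 1*(-34729))) = 1/(-20013 + (7031 + 34729)) = 1/(-20013 + 41760) = 1/21747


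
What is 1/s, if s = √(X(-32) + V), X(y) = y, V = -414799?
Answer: -I*√414831/414831 ≈ -0.0015526*I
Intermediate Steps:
s = I*√414831 (s = √(-32 - 414799) = √(-414831) = I*√414831 ≈ 644.07*I)
1/s = 1/(I*√414831) = -I*√414831/414831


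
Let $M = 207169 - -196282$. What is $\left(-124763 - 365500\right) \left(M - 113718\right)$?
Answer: $-142045369779$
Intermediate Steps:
$M = 403451$ ($M = 207169 + 196282 = 403451$)
$\left(-124763 - 365500\right) \left(M - 113718\right) = \left(-124763 - 365500\right) \left(403451 - 113718\right) = \left(-490263\right) 289733 = -142045369779$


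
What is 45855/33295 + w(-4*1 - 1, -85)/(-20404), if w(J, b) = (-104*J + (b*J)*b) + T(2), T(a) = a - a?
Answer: 424218779/135870236 ≈ 3.1222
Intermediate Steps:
T(a) = 0
w(J, b) = -104*J + J*b² (w(J, b) = (-104*J + (b*J)*b) + 0 = (-104*J + (J*b)*b) + 0 = (-104*J + J*b²) + 0 = -104*J + J*b²)
45855/33295 + w(-4*1 - 1, -85)/(-20404) = 45855/33295 + ((-4*1 - 1)*(-104 + (-85)²))/(-20404) = 45855*(1/33295) + ((-4 - 1)*(-104 + 7225))*(-1/20404) = 9171/6659 - 5*7121*(-1/20404) = 9171/6659 - 35605*(-1/20404) = 9171/6659 + 35605/20404 = 424218779/135870236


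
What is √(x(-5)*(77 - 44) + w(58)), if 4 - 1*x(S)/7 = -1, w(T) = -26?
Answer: √1129 ≈ 33.601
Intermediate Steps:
x(S) = 35 (x(S) = 28 - 7*(-1) = 28 + 7 = 35)
√(x(-5)*(77 - 44) + w(58)) = √(35*(77 - 44) - 26) = √(35*33 - 26) = √(1155 - 26) = √1129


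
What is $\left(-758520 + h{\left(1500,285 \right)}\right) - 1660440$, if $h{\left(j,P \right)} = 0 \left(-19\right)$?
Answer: $-2418960$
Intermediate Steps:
$h{\left(j,P \right)} = 0$
$\left(-758520 + h{\left(1500,285 \right)}\right) - 1660440 = \left(-758520 + 0\right) - 1660440 = -758520 - 1660440 = -2418960$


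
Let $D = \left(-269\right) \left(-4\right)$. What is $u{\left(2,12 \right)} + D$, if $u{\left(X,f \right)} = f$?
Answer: $1088$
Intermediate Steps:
$D = 1076$
$u{\left(2,12 \right)} + D = 12 + 1076 = 1088$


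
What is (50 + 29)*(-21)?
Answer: -1659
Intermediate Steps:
(50 + 29)*(-21) = 79*(-21) = -1659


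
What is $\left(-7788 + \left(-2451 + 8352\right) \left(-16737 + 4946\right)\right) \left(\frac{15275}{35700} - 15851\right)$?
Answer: $\frac{525021100181181}{476} \approx 1.103 \cdot 10^{12}$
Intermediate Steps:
$\left(-7788 + \left(-2451 + 8352\right) \left(-16737 + 4946\right)\right) \left(\frac{15275}{35700} - 15851\right) = \left(-7788 + 5901 \left(-11791\right)\right) \left(15275 \cdot \frac{1}{35700} - 15851\right) = \left(-7788 - 69578691\right) \left(\frac{611}{1428} - 15851\right) = \left(-69586479\right) \left(- \frac{22634617}{1428}\right) = \frac{525021100181181}{476}$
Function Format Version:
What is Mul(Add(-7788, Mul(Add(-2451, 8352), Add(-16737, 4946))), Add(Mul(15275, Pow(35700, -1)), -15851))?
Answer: Rational(525021100181181, 476) ≈ 1.1030e+12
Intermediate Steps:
Mul(Add(-7788, Mul(Add(-2451, 8352), Add(-16737, 4946))), Add(Mul(15275, Pow(35700, -1)), -15851)) = Mul(Add(-7788, Mul(5901, -11791)), Add(Mul(15275, Rational(1, 35700)), -15851)) = Mul(Add(-7788, -69578691), Add(Rational(611, 1428), -15851)) = Mul(-69586479, Rational(-22634617, 1428)) = Rational(525021100181181, 476)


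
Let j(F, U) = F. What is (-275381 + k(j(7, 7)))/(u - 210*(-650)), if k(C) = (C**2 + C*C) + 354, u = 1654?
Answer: -274929/138154 ≈ -1.9900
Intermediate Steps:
k(C) = 354 + 2*C**2 (k(C) = (C**2 + C**2) + 354 = 2*C**2 + 354 = 354 + 2*C**2)
(-275381 + k(j(7, 7)))/(u - 210*(-650)) = (-275381 + (354 + 2*7**2))/(1654 - 210*(-650)) = (-275381 + (354 + 2*49))/(1654 + 136500) = (-275381 + (354 + 98))/138154 = (-275381 + 452)*(1/138154) = -274929*1/138154 = -274929/138154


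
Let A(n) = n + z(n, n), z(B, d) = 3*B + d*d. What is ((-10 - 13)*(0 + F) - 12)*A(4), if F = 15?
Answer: -11424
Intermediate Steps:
z(B, d) = d² + 3*B (z(B, d) = 3*B + d² = d² + 3*B)
A(n) = n² + 4*n (A(n) = n + (n² + 3*n) = n² + 4*n)
((-10 - 13)*(0 + F) - 12)*A(4) = ((-10 - 13)*(0 + 15) - 12)*(4*(4 + 4)) = (-23*15 - 12)*(4*8) = (-345 - 12)*32 = -357*32 = -11424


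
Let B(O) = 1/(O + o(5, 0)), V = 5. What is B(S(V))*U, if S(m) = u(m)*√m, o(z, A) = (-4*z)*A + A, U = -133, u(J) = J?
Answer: -133*√5/25 ≈ -11.896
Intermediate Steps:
o(z, A) = A - 4*A*z (o(z, A) = -4*A*z + A = A - 4*A*z)
S(m) = m^(3/2) (S(m) = m*√m = m^(3/2))
B(O) = 1/O (B(O) = 1/(O + 0*(1 - 4*5)) = 1/(O + 0*(1 - 20)) = 1/(O + 0*(-19)) = 1/(O + 0) = 1/O)
B(S(V))*U = -133/5^(3/2) = -133/(5*√5) = (√5/25)*(-133) = -133*√5/25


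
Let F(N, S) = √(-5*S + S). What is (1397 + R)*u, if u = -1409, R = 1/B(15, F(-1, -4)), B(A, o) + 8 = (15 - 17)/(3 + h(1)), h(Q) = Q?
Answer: -33459523/17 ≈ -1.9682e+6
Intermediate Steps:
F(N, S) = 2*√(-S) (F(N, S) = √(-4*S) = 2*√(-S))
B(A, o) = -17/2 (B(A, o) = -8 + (15 - 17)/(3 + 1) = -8 - 2/4 = -8 - 2*¼ = -8 - ½ = -17/2)
R = -2/17 (R = 1/(-17/2) = -2/17 ≈ -0.11765)
(1397 + R)*u = (1397 - 2/17)*(-1409) = (23747/17)*(-1409) = -33459523/17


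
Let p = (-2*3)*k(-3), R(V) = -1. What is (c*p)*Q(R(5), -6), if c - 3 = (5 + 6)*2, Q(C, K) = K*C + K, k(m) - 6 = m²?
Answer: 0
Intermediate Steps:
k(m) = 6 + m²
p = -90 (p = (-2*3)*(6 + (-3)²) = -6*(6 + 9) = -6*15 = -90)
Q(C, K) = K + C*K (Q(C, K) = C*K + K = K + C*K)
c = 25 (c = 3 + (5 + 6)*2 = 3 + 11*2 = 3 + 22 = 25)
(c*p)*Q(R(5), -6) = (25*(-90))*(-6*(1 - 1)) = -(-13500)*0 = -2250*0 = 0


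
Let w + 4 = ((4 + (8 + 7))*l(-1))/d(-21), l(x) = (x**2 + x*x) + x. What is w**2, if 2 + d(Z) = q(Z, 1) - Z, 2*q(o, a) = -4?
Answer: 2401/289 ≈ 8.3080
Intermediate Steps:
l(x) = x + 2*x**2 (l(x) = (x**2 + x**2) + x = 2*x**2 + x = x + 2*x**2)
q(o, a) = -2 (q(o, a) = (1/2)*(-4) = -2)
d(Z) = -4 - Z (d(Z) = -2 + (-2 - Z) = -4 - Z)
w = -49/17 (w = -4 + ((4 + (8 + 7))*(-(1 + 2*(-1))))/(-4 - 1*(-21)) = -4 + ((4 + 15)*(-(1 - 2)))/(-4 + 21) = -4 + (19*(-1*(-1)))/17 = -4 + (19*1)*(1/17) = -4 + 19*(1/17) = -4 + 19/17 = -49/17 ≈ -2.8824)
w**2 = (-49/17)**2 = 2401/289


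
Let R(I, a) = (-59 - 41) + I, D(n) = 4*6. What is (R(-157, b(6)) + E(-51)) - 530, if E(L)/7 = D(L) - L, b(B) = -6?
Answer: -262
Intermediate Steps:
D(n) = 24
E(L) = 168 - 7*L (E(L) = 7*(24 - L) = 168 - 7*L)
R(I, a) = -100 + I
(R(-157, b(6)) + E(-51)) - 530 = ((-100 - 157) + (168 - 7*(-51))) - 530 = (-257 + (168 + 357)) - 530 = (-257 + 525) - 530 = 268 - 530 = -262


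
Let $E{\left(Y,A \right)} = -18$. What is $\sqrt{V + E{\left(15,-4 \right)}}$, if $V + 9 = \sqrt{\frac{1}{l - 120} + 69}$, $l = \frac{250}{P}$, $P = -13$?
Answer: $\frac{\sqrt{-88454700 + 1810 \sqrt{226027370}}}{1810} \approx 4.3236 i$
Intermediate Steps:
$l = - \frac{250}{13}$ ($l = \frac{250}{-13} = 250 \left(- \frac{1}{13}\right) = - \frac{250}{13} \approx -19.231$)
$V = -9 + \frac{\sqrt{226027370}}{1810}$ ($V = -9 + \sqrt{\frac{1}{- \frac{250}{13} - 120} + 69} = -9 + \sqrt{\frac{1}{- \frac{1810}{13}} + 69} = -9 + \sqrt{- \frac{13}{1810} + 69} = -9 + \sqrt{\frac{124877}{1810}} = -9 + \frac{\sqrt{226027370}}{1810} \approx -0.69381$)
$\sqrt{V + E{\left(15,-4 \right)}} = \sqrt{\left(-9 + \frac{\sqrt{226027370}}{1810}\right) - 18} = \sqrt{-27 + \frac{\sqrt{226027370}}{1810}}$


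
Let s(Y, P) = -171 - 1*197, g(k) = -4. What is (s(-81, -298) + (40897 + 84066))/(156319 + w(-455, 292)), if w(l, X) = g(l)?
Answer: 24919/31263 ≈ 0.79708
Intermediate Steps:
w(l, X) = -4
s(Y, P) = -368 (s(Y, P) = -171 - 197 = -368)
(s(-81, -298) + (40897 + 84066))/(156319 + w(-455, 292)) = (-368 + (40897 + 84066))/(156319 - 4) = (-368 + 124963)/156315 = 124595*(1/156315) = 24919/31263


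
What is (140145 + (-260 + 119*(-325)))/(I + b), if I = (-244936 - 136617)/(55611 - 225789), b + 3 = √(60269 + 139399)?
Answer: 2221532033427780/5782478797542551 + 5862194871875280*√49917/5782478797542551 ≈ 226.89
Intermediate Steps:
b = -3 + 2*√49917 (b = -3 + √(60269 + 139399) = -3 + √199668 = -3 + 2*√49917 ≈ 443.84)
I = 381553/170178 (I = -381553/(-170178) = -381553*(-1/170178) = 381553/170178 ≈ 2.2421)
(140145 + (-260 + 119*(-325)))/(I + b) = (140145 + (-260 + 119*(-325)))/(381553/170178 + (-3 + 2*√49917)) = (140145 + (-260 - 38675))/(-128981/170178 + 2*√49917) = (140145 - 38935)/(-128981/170178 + 2*√49917) = 101210/(-128981/170178 + 2*√49917)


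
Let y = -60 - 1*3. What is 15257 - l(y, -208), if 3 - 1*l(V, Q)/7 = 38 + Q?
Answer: 14046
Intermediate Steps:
y = -63 (y = -60 - 3 = -63)
l(V, Q) = -245 - 7*Q (l(V, Q) = 21 - 7*(38 + Q) = 21 + (-266 - 7*Q) = -245 - 7*Q)
15257 - l(y, -208) = 15257 - (-245 - 7*(-208)) = 15257 - (-245 + 1456) = 15257 - 1*1211 = 15257 - 1211 = 14046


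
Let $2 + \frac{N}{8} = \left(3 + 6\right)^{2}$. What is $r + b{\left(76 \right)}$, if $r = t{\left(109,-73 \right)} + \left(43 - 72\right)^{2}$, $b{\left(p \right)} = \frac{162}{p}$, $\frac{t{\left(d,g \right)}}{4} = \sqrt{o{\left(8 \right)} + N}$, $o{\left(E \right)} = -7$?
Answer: $\frac{35839}{38} \approx 943.13$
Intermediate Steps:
$N = 632$ ($N = -16 + 8 \left(3 + 6\right)^{2} = -16 + 8 \cdot 9^{2} = -16 + 8 \cdot 81 = -16 + 648 = 632$)
$t{\left(d,g \right)} = 100$ ($t{\left(d,g \right)} = 4 \sqrt{-7 + 632} = 4 \sqrt{625} = 4 \cdot 25 = 100$)
$r = 941$ ($r = 100 + \left(43 - 72\right)^{2} = 100 + \left(-29\right)^{2} = 100 + 841 = 941$)
$r + b{\left(76 \right)} = 941 + \frac{162}{76} = 941 + 162 \cdot \frac{1}{76} = 941 + \frac{81}{38} = \frac{35839}{38}$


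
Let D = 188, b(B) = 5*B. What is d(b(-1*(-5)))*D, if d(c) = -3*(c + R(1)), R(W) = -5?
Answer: -11280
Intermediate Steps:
d(c) = 15 - 3*c (d(c) = -3*(c - 5) = -3*(-5 + c) = 15 - 3*c)
d(b(-1*(-5)))*D = (15 - 15*(-1*(-5)))*188 = (15 - 15*5)*188 = (15 - 3*25)*188 = (15 - 75)*188 = -60*188 = -11280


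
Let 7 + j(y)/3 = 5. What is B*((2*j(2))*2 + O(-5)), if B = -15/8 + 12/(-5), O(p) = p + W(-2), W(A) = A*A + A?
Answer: 4617/40 ≈ 115.43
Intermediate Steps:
W(A) = A + A² (W(A) = A² + A = A + A²)
j(y) = -6 (j(y) = -21 + 3*5 = -21 + 15 = -6)
O(p) = 2 + p (O(p) = p - 2*(1 - 2) = p - 2*(-1) = p + 2 = 2 + p)
B = -171/40 (B = -15*⅛ + 12*(-⅕) = -15/8 - 12/5 = -171/40 ≈ -4.2750)
B*((2*j(2))*2 + O(-5)) = -171*((2*(-6))*2 + (2 - 5))/40 = -171*(-12*2 - 3)/40 = -171*(-24 - 3)/40 = -171/40*(-27) = 4617/40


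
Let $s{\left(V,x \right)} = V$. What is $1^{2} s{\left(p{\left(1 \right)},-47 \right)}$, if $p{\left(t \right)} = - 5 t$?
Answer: $-5$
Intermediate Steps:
$1^{2} s{\left(p{\left(1 \right)},-47 \right)} = 1^{2} \left(\left(-5\right) 1\right) = 1 \left(-5\right) = -5$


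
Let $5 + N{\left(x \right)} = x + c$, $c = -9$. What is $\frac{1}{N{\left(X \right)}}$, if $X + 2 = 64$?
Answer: $\frac{1}{48} \approx 0.020833$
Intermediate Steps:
$X = 62$ ($X = -2 + 64 = 62$)
$N{\left(x \right)} = -14 + x$ ($N{\left(x \right)} = -5 + \left(x - 9\right) = -5 + \left(-9 + x\right) = -14 + x$)
$\frac{1}{N{\left(X \right)}} = \frac{1}{-14 + 62} = \frac{1}{48}$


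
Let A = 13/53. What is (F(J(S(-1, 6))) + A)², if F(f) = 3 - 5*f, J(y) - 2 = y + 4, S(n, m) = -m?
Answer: 29584/2809 ≈ 10.532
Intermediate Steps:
J(y) = 6 + y (J(y) = 2 + (y + 4) = 2 + (4 + y) = 6 + y)
A = 13/53 (A = 13*(1/53) = 13/53 ≈ 0.24528)
(F(J(S(-1, 6))) + A)² = ((3 - 5*(6 - 1*6)) + 13/53)² = ((3 - 5*(6 - 6)) + 13/53)² = ((3 - 5*0) + 13/53)² = ((3 + 0) + 13/53)² = (3 + 13/53)² = (172/53)² = 29584/2809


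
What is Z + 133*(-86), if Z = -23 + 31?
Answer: -11430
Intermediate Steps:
Z = 8
Z + 133*(-86) = 8 + 133*(-86) = 8 - 11438 = -11430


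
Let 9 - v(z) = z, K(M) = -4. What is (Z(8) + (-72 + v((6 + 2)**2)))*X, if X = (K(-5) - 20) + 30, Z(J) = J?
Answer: -714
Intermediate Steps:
v(z) = 9 - z
X = 6 (X = (-4 - 20) + 30 = -24 + 30 = 6)
(Z(8) + (-72 + v((6 + 2)**2)))*X = (8 + (-72 + (9 - (6 + 2)**2)))*6 = (8 + (-72 + (9 - 1*8**2)))*6 = (8 + (-72 + (9 - 1*64)))*6 = (8 + (-72 + (9 - 64)))*6 = (8 + (-72 - 55))*6 = (8 - 127)*6 = -119*6 = -714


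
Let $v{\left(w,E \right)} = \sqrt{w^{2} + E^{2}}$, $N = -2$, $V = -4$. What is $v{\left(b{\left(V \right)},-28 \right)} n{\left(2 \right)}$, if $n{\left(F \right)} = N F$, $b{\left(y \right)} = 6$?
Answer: $- 8 \sqrt{205} \approx -114.54$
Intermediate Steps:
$n{\left(F \right)} = - 2 F$
$v{\left(w,E \right)} = \sqrt{E^{2} + w^{2}}$
$v{\left(b{\left(V \right)},-28 \right)} n{\left(2 \right)} = \sqrt{\left(-28\right)^{2} + 6^{2}} \left(\left(-2\right) 2\right) = \sqrt{784 + 36} \left(-4\right) = \sqrt{820} \left(-4\right) = 2 \sqrt{205} \left(-4\right) = - 8 \sqrt{205}$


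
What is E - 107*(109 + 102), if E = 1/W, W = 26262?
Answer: -592917173/26262 ≈ -22577.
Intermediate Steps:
E = 1/26262 ≈ 3.8078e-5
E - 107*(109 + 102) = 1/26262 - 107*(109 + 102) = 1/26262 - 107*211 = 1/26262 - 22577 = -592917173/26262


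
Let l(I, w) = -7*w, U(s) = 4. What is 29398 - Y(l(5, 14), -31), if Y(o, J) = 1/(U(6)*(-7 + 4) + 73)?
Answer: 1793277/61 ≈ 29398.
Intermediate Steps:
Y(o, J) = 1/61 (Y(o, J) = 1/(4*(-7 + 4) + 73) = 1/(4*(-3) + 73) = 1/(-12 + 73) = 1/61)
29398 - Y(l(5, 14), -31) = 29398 - 1*1/61 = 29398 - 1/61 = 1793277/61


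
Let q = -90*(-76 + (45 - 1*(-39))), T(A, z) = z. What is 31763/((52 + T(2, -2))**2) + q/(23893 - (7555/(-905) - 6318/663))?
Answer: 77712835217/6131147500 ≈ 12.675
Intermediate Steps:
q = -720 (q = -90*(-76 + (45 + 39)) = -90*(-76 + 84) = -90*8 = -720)
31763/((52 + T(2, -2))**2) + q/(23893 - (7555/(-905) - 6318/663)) = 31763/((52 - 2)**2) - 720/(23893 - (7555/(-905) - 6318/663)) = 31763/(50**2) - 720/(23893 - (7555*(-1/905) - 6318*1/663)) = 31763/2500 - 720/(23893 - (-1511/181 - 162/17)) = 31763*(1/2500) - 720/(23893 - 1*(-55009/3077)) = 31763/2500 - 720/(23893 + 55009/3077) = 31763/2500 - 720/73573770/3077 = 31763/2500 - 720*3077/73573770 = 31763/2500 - 73848/2452459 = 77712835217/6131147500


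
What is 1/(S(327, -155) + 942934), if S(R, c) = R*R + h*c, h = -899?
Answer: 1/1189208 ≈ 8.4090e-7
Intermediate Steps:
S(R, c) = R² - 899*c (S(R, c) = R*R - 899*c = R² - 899*c)
1/(S(327, -155) + 942934) = 1/((327² - 899*(-155)) + 942934) = 1/((106929 + 139345) + 942934) = 1/(246274 + 942934) = 1/1189208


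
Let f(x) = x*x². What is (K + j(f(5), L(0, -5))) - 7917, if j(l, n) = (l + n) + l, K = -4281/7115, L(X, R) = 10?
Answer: -54483836/7115 ≈ -7657.6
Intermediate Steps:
f(x) = x³
K = -4281/7115 (K = -4281*1/7115 = -4281/7115 ≈ -0.60169)
j(l, n) = n + 2*l
(K + j(f(5), L(0, -5))) - 7917 = (-4281/7115 + (10 + 2*5³)) - 7917 = (-4281/7115 + (10 + 2*125)) - 7917 = (-4281/7115 + (10 + 250)) - 7917 = (-4281/7115 + 260) - 7917 = 1845619/7115 - 7917 = -54483836/7115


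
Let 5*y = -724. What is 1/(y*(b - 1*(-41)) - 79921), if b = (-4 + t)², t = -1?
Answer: -5/447389 ≈ -1.1176e-5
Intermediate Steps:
y = -724/5 (y = (⅕)*(-724) = -724/5 ≈ -144.80)
b = 25 (b = (-4 - 1)² = (-5)² = 25)
1/(y*(b - 1*(-41)) - 79921) = 1/(-724*(25 - 1*(-41))/5 - 79921) = 1/(-724*(25 + 41)/5 - 79921) = 1/(-724/5*66 - 79921) = 1/(-47784/5 - 79921) = 1/(-447389/5) = -5/447389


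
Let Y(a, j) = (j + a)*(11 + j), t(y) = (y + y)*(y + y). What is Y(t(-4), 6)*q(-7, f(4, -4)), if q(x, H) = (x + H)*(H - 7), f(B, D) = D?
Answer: 143990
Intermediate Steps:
t(y) = 4*y**2 (t(y) = (2*y)*(2*y) = 4*y**2)
q(x, H) = (-7 + H)*(H + x) (q(x, H) = (H + x)*(-7 + H) = (-7 + H)*(H + x))
Y(a, j) = (11 + j)*(a + j) (Y(a, j) = (a + j)*(11 + j) = (11 + j)*(a + j))
Y(t(-4), 6)*q(-7, f(4, -4)) = (6**2 + 11*(4*(-4)**2) + 11*6 + (4*(-4)**2)*6)*((-4)**2 - 7*(-4) - 7*(-7) - 4*(-7)) = (36 + 11*(4*16) + 66 + (4*16)*6)*(16 + 28 + 49 + 28) = (36 + 11*64 + 66 + 64*6)*121 = (36 + 704 + 66 + 384)*121 = 1190*121 = 143990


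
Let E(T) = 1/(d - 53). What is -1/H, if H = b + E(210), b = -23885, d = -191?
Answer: 244/5827941 ≈ 4.1867e-5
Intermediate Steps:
E(T) = -1/244 (E(T) = 1/(-191 - 53) = 1/(-244) = -1/244)
H = -5827941/244 (H = -23885 - 1/244 = -5827941/244 ≈ -23885.)
-1/H = -1/(-5827941/244) = -1*(-244/5827941) = 244/5827941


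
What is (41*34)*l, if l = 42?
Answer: 58548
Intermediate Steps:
(41*34)*l = (41*34)*42 = 1394*42 = 58548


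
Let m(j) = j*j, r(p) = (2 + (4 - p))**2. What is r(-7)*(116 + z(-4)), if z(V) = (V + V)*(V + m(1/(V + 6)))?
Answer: 24674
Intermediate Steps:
r(p) = (6 - p)**2
m(j) = j**2
z(V) = 2*V*(V + (6 + V)**(-2)) (z(V) = (V + V)*(V + (1/(V + 6))**2) = (2*V)*(V + (1/(6 + V))**2) = (2*V)*(V + (6 + V)**(-2)) = 2*V*(V + (6 + V)**(-2)))
r(-7)*(116 + z(-4)) = (-6 - 7)**2*(116 + (2*(-4)**2 + 2*(-4)/(6 - 4)**2)) = (-13)**2*(116 + (2*16 + 2*(-4)/2**2)) = 169*(116 + (32 + 2*(-4)*(1/4))) = 169*(116 + (32 - 2)) = 169*(116 + 30) = 169*146 = 24674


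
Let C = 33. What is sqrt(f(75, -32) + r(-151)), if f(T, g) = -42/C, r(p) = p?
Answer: 5*I*sqrt(737)/11 ≈ 12.34*I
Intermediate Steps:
f(T, g) = -14/11 (f(T, g) = -42/33 = -42*1/33 = -14/11)
sqrt(f(75, -32) + r(-151)) = sqrt(-14/11 - 151) = sqrt(-1675/11) = 5*I*sqrt(737)/11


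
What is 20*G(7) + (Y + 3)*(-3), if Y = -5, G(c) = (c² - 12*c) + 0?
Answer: -694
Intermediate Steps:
G(c) = c² - 12*c
20*G(7) + (Y + 3)*(-3) = 20*(7*(-12 + 7)) + (-5 + 3)*(-3) = 20*(7*(-5)) - 2*(-3) = 20*(-35) + 6 = -700 + 6 = -694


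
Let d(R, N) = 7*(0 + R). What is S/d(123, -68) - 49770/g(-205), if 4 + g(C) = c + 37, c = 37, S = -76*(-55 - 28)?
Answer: -605863/861 ≈ -703.67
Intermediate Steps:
S = 6308 (S = -76*(-83) = 6308)
d(R, N) = 7*R
g(C) = 70 (g(C) = -4 + (37 + 37) = -4 + 74 = 70)
S/d(123, -68) - 49770/g(-205) = 6308/((7*123)) - 49770/70 = 6308/861 - 49770*1/70 = 6308*(1/861) - 711 = 6308/861 - 711 = -605863/861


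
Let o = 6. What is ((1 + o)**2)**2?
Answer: 2401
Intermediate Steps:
((1 + o)**2)**2 = ((1 + 6)**2)**2 = (7**2)**2 = 49**2 = 2401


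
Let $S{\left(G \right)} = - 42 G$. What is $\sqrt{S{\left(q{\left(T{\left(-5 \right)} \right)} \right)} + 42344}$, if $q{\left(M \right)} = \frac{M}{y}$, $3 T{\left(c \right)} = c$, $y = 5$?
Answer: $\sqrt{42358} \approx 205.81$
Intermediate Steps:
$T{\left(c \right)} = \frac{c}{3}$
$q{\left(M \right)} = \frac{M}{5}$
$\sqrt{S{\left(q{\left(T{\left(-5 \right)} \right)} \right)} + 42344} = \sqrt{- 42 \frac{\frac{1}{3} \left(-5\right)}{5} + 42344} = \sqrt{- 42 \cdot \frac{1}{5} \left(- \frac{5}{3}\right) + 42344} = \sqrt{\left(-42\right) \left(- \frac{1}{3}\right) + 42344} = \sqrt{14 + 42344} = \sqrt{42358}$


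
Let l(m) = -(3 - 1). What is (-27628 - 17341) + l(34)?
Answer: -44971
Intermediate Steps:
l(m) = -2 (l(m) = -1*2 = -2)
(-27628 - 17341) + l(34) = (-27628 - 17341) - 2 = -44969 - 2 = -44971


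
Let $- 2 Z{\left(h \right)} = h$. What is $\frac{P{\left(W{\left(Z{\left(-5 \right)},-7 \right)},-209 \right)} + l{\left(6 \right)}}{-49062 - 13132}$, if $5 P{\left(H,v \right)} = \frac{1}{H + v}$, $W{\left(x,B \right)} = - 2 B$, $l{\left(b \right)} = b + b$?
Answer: $- \frac{11699}{60639150} \approx -0.00019293$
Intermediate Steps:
$Z{\left(h \right)} = - \frac{h}{2}$
$l{\left(b \right)} = 2 b$
$P{\left(H,v \right)} = \frac{1}{5 \left(H + v\right)}$
$\frac{P{\left(W{\left(Z{\left(-5 \right)},-7 \right)},-209 \right)} + l{\left(6 \right)}}{-49062 - 13132} = \frac{\frac{1}{5 \left(\left(-2\right) \left(-7\right) - 209\right)} + 2 \cdot 6}{-49062 - 13132} = \frac{\frac{1}{5 \left(14 - 209\right)} + 12}{-62194} = \left(\frac{1}{5 \left(-195\right)} + 12\right) \left(- \frac{1}{62194}\right) = \left(\frac{1}{5} \left(- \frac{1}{195}\right) + 12\right) \left(- \frac{1}{62194}\right) = \left(- \frac{1}{975} + 12\right) \left(- \frac{1}{62194}\right) = \frac{11699}{975} \left(- \frac{1}{62194}\right) = - \frac{11699}{60639150}$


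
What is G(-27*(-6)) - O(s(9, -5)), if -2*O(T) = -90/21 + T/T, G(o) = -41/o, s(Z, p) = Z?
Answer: -1075/567 ≈ -1.8959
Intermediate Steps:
O(T) = 23/14 (O(T) = -(-90/21 + T/T)/2 = -(-90*1/21 + 1)/2 = -(-30/7 + 1)/2 = -½*(-23/7) = 23/14)
G(-27*(-6)) - O(s(9, -5)) = -41/((-27*(-6))) - 1*23/14 = -41/162 - 23/14 = -1075/567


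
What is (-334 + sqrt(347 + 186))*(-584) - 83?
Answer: 194973 - 584*sqrt(533) ≈ 1.8149e+5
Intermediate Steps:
(-334 + sqrt(347 + 186))*(-584) - 83 = (-334 + sqrt(533))*(-584) - 83 = (195056 - 584*sqrt(533)) - 83 = 194973 - 584*sqrt(533)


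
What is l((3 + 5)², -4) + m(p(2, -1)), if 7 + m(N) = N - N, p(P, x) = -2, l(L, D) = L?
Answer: 57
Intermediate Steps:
m(N) = -7 (m(N) = -7 + (N - N) = -7 + 0 = -7)
l((3 + 5)², -4) + m(p(2, -1)) = (3 + 5)² - 7 = 8² - 7 = 64 - 7 = 57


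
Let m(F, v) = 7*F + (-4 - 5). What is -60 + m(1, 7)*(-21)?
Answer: -18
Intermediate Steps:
m(F, v) = -9 + 7*F (m(F, v) = 7*F - 9 = -9 + 7*F)
-60 + m(1, 7)*(-21) = -60 + (-9 + 7*1)*(-21) = -60 + (-9 + 7)*(-21) = -60 - 2*(-21) = -60 + 42 = -18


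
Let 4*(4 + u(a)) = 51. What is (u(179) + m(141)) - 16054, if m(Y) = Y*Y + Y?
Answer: 15907/4 ≈ 3976.8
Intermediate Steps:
u(a) = 35/4 (u(a) = -4 + (1/4)*51 = -4 + 51/4 = 35/4)
m(Y) = Y + Y**2 (m(Y) = Y**2 + Y = Y + Y**2)
(u(179) + m(141)) - 16054 = (35/4 + 141*(1 + 141)) - 16054 = (35/4 + 141*142) - 16054 = (35/4 + 20022) - 16054 = 80123/4 - 16054 = 15907/4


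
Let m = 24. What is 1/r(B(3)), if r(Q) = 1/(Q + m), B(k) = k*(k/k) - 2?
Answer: 25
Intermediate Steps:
B(k) = -2 + k (B(k) = k*1 - 2 = k - 2 = -2 + k)
r(Q) = 1/(24 + Q) (r(Q) = 1/(Q + 24) = 1/(24 + Q))
1/r(B(3)) = 1/(1/(24 + (-2 + 3))) = 1/(1/(24 + 1)) = 1/(1/25) = 25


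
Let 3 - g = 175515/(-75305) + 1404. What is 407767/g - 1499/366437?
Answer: -2250459995543561/7719126589446 ≈ -291.54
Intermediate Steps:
g = -21065358/15061 (g = 3 - (175515/(-75305) + 1404) = 3 - (175515*(-1/75305) + 1404) = 3 - (-35103/15061 + 1404) = 3 - 1*21110541/15061 = 3 - 21110541/15061 = -21065358/15061 ≈ -1398.7)
407767/g - 1499/366437 = 407767/(-21065358/15061) - 1499/366437 = 407767*(-15061/21065358) - 1499*1/366437 = -6141378787/21065358 - 1499/366437 = -2250459995543561/7719126589446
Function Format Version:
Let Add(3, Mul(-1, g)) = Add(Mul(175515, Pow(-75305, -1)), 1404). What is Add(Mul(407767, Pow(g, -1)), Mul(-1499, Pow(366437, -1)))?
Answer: Rational(-2250459995543561, 7719126589446) ≈ -291.54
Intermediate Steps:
g = Rational(-21065358, 15061) (g = Add(3, Mul(-1, Add(Mul(175515, Pow(-75305, -1)), 1404))) = Add(3, Mul(-1, Add(Mul(175515, Rational(-1, 75305)), 1404))) = Add(3, Mul(-1, Add(Rational(-35103, 15061), 1404))) = Add(3, Mul(-1, Rational(21110541, 15061))) = Add(3, Rational(-21110541, 15061)) = Rational(-21065358, 15061) ≈ -1398.7)
Add(Mul(407767, Pow(g, -1)), Mul(-1499, Pow(366437, -1))) = Add(Mul(407767, Pow(Rational(-21065358, 15061), -1)), Mul(-1499, Pow(366437, -1))) = Add(Mul(407767, Rational(-15061, 21065358)), Mul(-1499, Rational(1, 366437))) = Add(Rational(-6141378787, 21065358), Rational(-1499, 366437)) = Rational(-2250459995543561, 7719126589446)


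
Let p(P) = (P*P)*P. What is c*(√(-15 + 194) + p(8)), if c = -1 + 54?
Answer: 27136 + 53*√179 ≈ 27845.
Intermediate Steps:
c = 53
p(P) = P³ (p(P) = P²*P = P³)
c*(√(-15 + 194) + p(8)) = 53*(√(-15 + 194) + 8³) = 53*(√179 + 512) = 53*(512 + √179) = 27136 + 53*√179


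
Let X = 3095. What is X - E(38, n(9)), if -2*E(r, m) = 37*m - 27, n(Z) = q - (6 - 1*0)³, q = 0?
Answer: -1829/2 ≈ -914.50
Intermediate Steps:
n(Z) = -216 (n(Z) = 0 - (6 - 1*0)³ = 0 - (6 + 0)³ = 0 - 1*6³ = 0 - 1*216 = 0 - 216 = -216)
E(r, m) = 27/2 - 37*m/2 (E(r, m) = -(37*m - 27)/2 = -(-27 + 37*m)/2 = 27/2 - 37*m/2)
X - E(38, n(9)) = 3095 - (27/2 - 37/2*(-216)) = 3095 - (27/2 + 3996) = 3095 - 1*8019/2 = 3095 - 8019/2 = -1829/2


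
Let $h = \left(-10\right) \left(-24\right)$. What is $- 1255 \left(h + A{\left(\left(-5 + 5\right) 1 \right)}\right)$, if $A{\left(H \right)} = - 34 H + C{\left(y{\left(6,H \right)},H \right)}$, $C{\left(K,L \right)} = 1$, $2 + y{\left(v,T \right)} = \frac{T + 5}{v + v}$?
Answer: $-302455$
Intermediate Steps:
$y{\left(v,T \right)} = -2 + \frac{5 + T}{2 v}$ ($y{\left(v,T \right)} = -2 + \frac{T + 5}{v + v} = -2 + \frac{5 + T}{2 v}$)
$h = 240$
$A{\left(H \right)} = 1 - 34 H$ ($A{\left(H \right)} = - 34 H + 1 = 1 - 34 H$)
$- 1255 \left(h + A{\left(\left(-5 + 5\right) 1 \right)}\right) = - 1255 \left(240 + \left(1 - 34 \left(-5 + 5\right) 1\right)\right) = - 1255 \left(240 + \left(1 - 34 \cdot 0 \cdot 1\right)\right) = - 1255 \left(240 + \left(1 - 0\right)\right) = - 1255 \left(240 + \left(1 + 0\right)\right) = - 1255 \left(240 + 1\right) = \left(-1255\right) 241 = -302455$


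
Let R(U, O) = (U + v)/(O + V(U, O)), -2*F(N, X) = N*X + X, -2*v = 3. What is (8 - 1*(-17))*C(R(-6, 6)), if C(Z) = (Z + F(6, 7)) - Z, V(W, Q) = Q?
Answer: -1225/2 ≈ -612.50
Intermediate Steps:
v = -3/2 (v = -½*3 = -3/2 ≈ -1.5000)
F(N, X) = -X/2 - N*X/2 (F(N, X) = -(N*X + X)/2 = -(X + N*X)/2 = -X/2 - N*X/2)
R(U, O) = (-3/2 + U)/(2*O) (R(U, O) = (U - 3/2)/(O + O) = (-3/2 + U)/((2*O)) = (-3/2 + U)*(1/(2*O)) = (-3/2 + U)/(2*O))
C(Z) = -49/2 (C(Z) = (Z - ½*7*(1 + 6)) - Z = (Z - ½*7*7) - Z = (Z - 49/2) - Z = (-49/2 + Z) - Z = -49/2)
(8 - 1*(-17))*C(R(-6, 6)) = (8 - 1*(-17))*(-49/2) = (8 + 17)*(-49/2) = 25*(-49/2) = -1225/2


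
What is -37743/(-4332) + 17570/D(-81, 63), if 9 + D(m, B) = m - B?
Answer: -23446187/220932 ≈ -106.12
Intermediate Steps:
D(m, B) = -9 + m - B (D(m, B) = -9 + (m - B) = -9 + m - B)
-37743/(-4332) + 17570/D(-81, 63) = -37743/(-4332) + 17570/(-9 - 81 - 1*63) = -37743*(-1/4332) + 17570/(-9 - 81 - 63) = 12581/1444 + 17570/(-153) = 12581/1444 + 17570*(-1/153) = 12581/1444 - 17570/153 = -23446187/220932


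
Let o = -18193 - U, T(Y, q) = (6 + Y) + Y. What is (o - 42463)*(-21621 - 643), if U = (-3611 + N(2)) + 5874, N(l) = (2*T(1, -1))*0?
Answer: 1400828616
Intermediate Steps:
T(Y, q) = 6 + 2*Y
N(l) = 0 (N(l) = (2*(6 + 2*1))*0 = (2*(6 + 2))*0 = (2*8)*0 = 16*0 = 0)
U = 2263 (U = (-3611 + 0) + 5874 = -3611 + 5874 = 2263)
o = -20456 (o = -18193 - 1*2263 = -18193 - 2263 = -20456)
(o - 42463)*(-21621 - 643) = (-20456 - 42463)*(-21621 - 643) = -62919*(-22264) = 1400828616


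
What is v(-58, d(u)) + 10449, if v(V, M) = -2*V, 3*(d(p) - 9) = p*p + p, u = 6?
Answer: 10565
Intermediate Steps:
d(p) = 9 + p/3 + p²/3 (d(p) = 9 + (p*p + p)/3 = 9 + (p² + p)/3 = 9 + (p + p²)/3 = 9 + (p/3 + p²/3) = 9 + p/3 + p²/3)
v(-58, d(u)) + 10449 = -2*(-58) + 10449 = 116 + 10449 = 10565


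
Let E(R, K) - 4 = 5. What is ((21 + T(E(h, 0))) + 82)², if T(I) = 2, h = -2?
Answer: 11025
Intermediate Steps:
E(R, K) = 9 (E(R, K) = 4 + 5 = 9)
((21 + T(E(h, 0))) + 82)² = ((21 + 2) + 82)² = (23 + 82)² = 105² = 11025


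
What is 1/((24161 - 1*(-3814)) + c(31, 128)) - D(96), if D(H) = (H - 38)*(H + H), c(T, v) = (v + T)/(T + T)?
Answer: -19316605762/1734609 ≈ -11136.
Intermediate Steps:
c(T, v) = (T + v)/(2*T) (c(T, v) = (T + v)/((2*T)) = (T + v)*(1/(2*T)) = (T + v)/(2*T))
D(H) = 2*H*(-38 + H) (D(H) = (-38 + H)*(2*H) = 2*H*(-38 + H))
1/((24161 - 1*(-3814)) + c(31, 128)) - D(96) = 1/((24161 - 1*(-3814)) + (1/2)*(31 + 128)/31) - 2*96*(-38 + 96) = 1/((24161 + 3814) + (1/2)*(1/31)*159) - 2*96*58 = 1/(27975 + 159/62) - 1*11136 = 1/(1734609/62) - 11136 = 62/1734609 - 11136 = -19316605762/1734609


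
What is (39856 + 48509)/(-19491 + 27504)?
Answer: 29455/2671 ≈ 11.028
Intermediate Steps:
(39856 + 48509)/(-19491 + 27504) = 88365/8013 = 88365*(1/8013) = 29455/2671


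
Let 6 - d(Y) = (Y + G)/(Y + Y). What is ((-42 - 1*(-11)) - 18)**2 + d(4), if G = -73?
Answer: 19325/8 ≈ 2415.6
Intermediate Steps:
d(Y) = 6 - (-73 + Y)/(2*Y) (d(Y) = 6 - (Y - 73)/(Y + Y) = 6 - (-73 + Y)/(2*Y))
((-42 - 1*(-11)) - 18)**2 + d(4) = ((-42 - 1*(-11)) - 18)**2 + (1/2)*(73 + 11*4)/4 = ((-42 + 11) - 18)**2 + (1/2)*(1/4)*(73 + 44) = (-31 - 18)**2 + (1/2)*(1/4)*117 = (-49)**2 + 117/8 = 2401 + 117/8 = 19325/8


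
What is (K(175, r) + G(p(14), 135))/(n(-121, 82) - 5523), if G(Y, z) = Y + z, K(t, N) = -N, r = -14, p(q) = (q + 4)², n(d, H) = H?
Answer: -473/5441 ≈ -0.086933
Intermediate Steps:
p(q) = (4 + q)²
(K(175, r) + G(p(14), 135))/(n(-121, 82) - 5523) = (-1*(-14) + ((4 + 14)² + 135))/(82 - 5523) = (14 + (18² + 135))/(-5441) = (14 + (324 + 135))*(-1/5441) = (14 + 459)*(-1/5441) = 473*(-1/5441) = -473/5441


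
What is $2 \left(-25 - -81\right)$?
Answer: $112$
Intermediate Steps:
$2 \left(-25 - -81\right) = 2 \left(-25 + 81\right) = 2 \cdot 56 = 112$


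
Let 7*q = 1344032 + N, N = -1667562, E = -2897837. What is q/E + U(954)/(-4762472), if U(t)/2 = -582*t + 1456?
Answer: 3000897055307/12075759126431 ≈ 0.24851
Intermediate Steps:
U(t) = 2912 - 1164*t (U(t) = 2*(-582*t + 1456) = 2*(1456 - 582*t) = 2912 - 1164*t)
q = -323530/7 (q = (1344032 - 1667562)/7 = (⅐)*(-323530) = -323530/7 ≈ -46219.)
q/E + U(954)/(-4762472) = -323530/7/(-2897837) + (2912 - 1164*954)/(-4762472) = -323530/7*(-1/2897837) + (2912 - 1110456)*(-1/4762472) = 323530/20284859 - 1107544*(-1/4762472) = 323530/20284859 + 138443/595309 = 3000897055307/12075759126431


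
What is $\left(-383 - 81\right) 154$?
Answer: $-71456$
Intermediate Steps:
$\left(-383 - 81\right) 154 = \left(-464\right) 154 = -71456$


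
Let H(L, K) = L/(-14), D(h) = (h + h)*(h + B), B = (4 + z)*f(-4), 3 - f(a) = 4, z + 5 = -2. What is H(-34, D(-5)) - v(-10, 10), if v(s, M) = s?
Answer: 87/7 ≈ 12.429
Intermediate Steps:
z = -7 (z = -5 - 2 = -7)
f(a) = -1 (f(a) = 3 - 1*4 = 3 - 4 = -1)
B = 3 (B = (4 - 7)*(-1) = -3*(-1) = 3)
D(h) = 2*h*(3 + h) (D(h) = (h + h)*(h + 3) = (2*h)*(3 + h) = 2*h*(3 + h))
H(L, K) = -L/14 (H(L, K) = L*(-1/14) = -L/14)
H(-34, D(-5)) - v(-10, 10) = -1/14*(-34) - 1*(-10) = 17/7 + 10 = 87/7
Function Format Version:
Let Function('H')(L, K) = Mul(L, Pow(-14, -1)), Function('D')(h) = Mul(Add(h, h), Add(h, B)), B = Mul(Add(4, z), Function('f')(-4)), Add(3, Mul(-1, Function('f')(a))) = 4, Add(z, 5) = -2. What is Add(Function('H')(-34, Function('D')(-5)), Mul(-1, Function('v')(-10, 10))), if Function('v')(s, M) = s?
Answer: Rational(87, 7) ≈ 12.429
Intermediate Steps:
z = -7 (z = Add(-5, -2) = -7)
Function('f')(a) = -1 (Function('f')(a) = Add(3, Mul(-1, 4)) = Add(3, -4) = -1)
B = 3 (B = Mul(Add(4, -7), -1) = Mul(-3, -1) = 3)
Function('D')(h) = Mul(2, h, Add(3, h)) (Function('D')(h) = Mul(Add(h, h), Add(h, 3)) = Mul(Mul(2, h), Add(3, h)) = Mul(2, h, Add(3, h)))
Function('H')(L, K) = Mul(Rational(-1, 14), L) (Function('H')(L, K) = Mul(L, Rational(-1, 14)) = Mul(Rational(-1, 14), L))
Add(Function('H')(-34, Function('D')(-5)), Mul(-1, Function('v')(-10, 10))) = Add(Mul(Rational(-1, 14), -34), Mul(-1, -10)) = Add(Rational(17, 7), 10) = Rational(87, 7)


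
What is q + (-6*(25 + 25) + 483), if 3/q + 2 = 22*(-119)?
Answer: 479457/2620 ≈ 183.00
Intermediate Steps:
q = -3/2620 (q = 3/(-2 + 22*(-119)) = 3/(-2 - 2618) = 3/(-2620) = 3*(-1/2620) = -3/2620 ≈ -0.0011450)
q + (-6*(25 + 25) + 483) = -3/2620 + (-6*(25 + 25) + 483) = -3/2620 + (-6*50 + 483) = -3/2620 + (-300 + 483) = -3/2620 + 183 = 479457/2620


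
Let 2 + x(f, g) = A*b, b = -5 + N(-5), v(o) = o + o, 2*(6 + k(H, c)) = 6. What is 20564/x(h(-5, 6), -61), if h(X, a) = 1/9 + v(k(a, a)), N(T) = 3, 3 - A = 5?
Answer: 10282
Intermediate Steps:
A = -2 (A = 3 - 1*5 = 3 - 5 = -2)
k(H, c) = -3 (k(H, c) = -6 + (½)*6 = -6 + 3 = -3)
v(o) = 2*o
b = -2 (b = -5 + 3 = -2)
h(X, a) = -53/9 (h(X, a) = 1/9 + 2*(-3) = ⅑ - 6 = -53/9)
x(f, g) = 2 (x(f, g) = -2 - 2*(-2) = -2 + 4 = 2)
20564/x(h(-5, 6), -61) = 20564/2 = 20564*(½) = 10282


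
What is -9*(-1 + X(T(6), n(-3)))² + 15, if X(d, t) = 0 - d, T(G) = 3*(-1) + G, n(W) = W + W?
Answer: -129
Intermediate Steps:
n(W) = 2*W
T(G) = -3 + G
X(d, t) = -d
-9*(-1 + X(T(6), n(-3)))² + 15 = -9*(-1 - (-3 + 6))² + 15 = -9*(-1 - 1*3)² + 15 = -9*(-1 - 3)² + 15 = -9*(-4)² + 15 = -9*16 + 15 = -144 + 15 = -129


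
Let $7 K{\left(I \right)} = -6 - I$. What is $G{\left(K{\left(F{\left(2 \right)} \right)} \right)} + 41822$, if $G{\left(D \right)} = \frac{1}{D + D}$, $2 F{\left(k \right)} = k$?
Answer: $\frac{83643}{2} \approx 41822.0$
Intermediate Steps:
$F{\left(k \right)} = \frac{k}{2}$
$K{\left(I \right)} = - \frac{6}{7} - \frac{I}{7}$ ($K{\left(I \right)} = \frac{-6 - I}{7} = - \frac{6}{7} - \frac{I}{7}$)
$G{\left(D \right)} = \frac{1}{2 D}$
$G{\left(K{\left(F{\left(2 \right)} \right)} \right)} + 41822 = \frac{1}{2 \left(- \frac{6}{7} - \frac{\frac{1}{2} \cdot 2}{7}\right)} + 41822 = \frac{1}{2 \left(- \frac{6}{7} - \frac{1}{7}\right)} + 41822 = \frac{1}{2 \left(-1\right)} + 41822 = \frac{1}{2} \left(-1\right) + 41822 = - \frac{1}{2} + 41822 = \frac{83643}{2}$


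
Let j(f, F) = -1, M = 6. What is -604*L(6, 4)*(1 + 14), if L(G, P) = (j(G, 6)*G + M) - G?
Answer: 54360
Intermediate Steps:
L(G, P) = 6 - 2*G (L(G, P) = (-G + 6) - G = (6 - G) - G = 6 - 2*G)
-604*L(6, 4)*(1 + 14) = -604*(6 - 2*6)*(1 + 14) = -604*(6 - 12)*15 = -(-3624)*15 = -604*(-90) = 54360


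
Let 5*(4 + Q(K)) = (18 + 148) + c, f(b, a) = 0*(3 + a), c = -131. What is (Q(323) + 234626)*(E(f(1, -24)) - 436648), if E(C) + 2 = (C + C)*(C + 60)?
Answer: -102450752850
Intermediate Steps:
f(b, a) = 0
Q(K) = 3 (Q(K) = -4 + ((18 + 148) - 131)/5 = -4 + (166 - 131)/5 = -4 + (1/5)*35 = -4 + 7 = 3)
E(C) = -2 + 2*C*(60 + C) (E(C) = -2 + (C + C)*(C + 60) = -2 + (2*C)*(60 + C) = -2 + 2*C*(60 + C))
(Q(323) + 234626)*(E(f(1, -24)) - 436648) = (3 + 234626)*((-2 + 2*0**2 + 120*0) - 436648) = 234629*((-2 + 2*0 + 0) - 436648) = 234629*((-2 + 0 + 0) - 436648) = 234629*(-2 - 436648) = 234629*(-436650) = -102450752850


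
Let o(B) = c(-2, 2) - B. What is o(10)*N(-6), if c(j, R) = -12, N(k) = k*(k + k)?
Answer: -1584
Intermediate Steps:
N(k) = 2*k**2 (N(k) = k*(2*k) = 2*k**2)
o(B) = -12 - B
o(10)*N(-6) = (-12 - 1*10)*(2*(-6)**2) = (-12 - 10)*(2*36) = -22*72 = -1584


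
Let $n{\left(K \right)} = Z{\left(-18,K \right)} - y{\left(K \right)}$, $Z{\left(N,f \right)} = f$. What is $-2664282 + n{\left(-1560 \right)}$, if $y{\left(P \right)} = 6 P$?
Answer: $-2656482$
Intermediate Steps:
$n{\left(K \right)} = - 5 K$ ($n{\left(K \right)} = K - 6 K = - 5 K$)
$-2664282 + n{\left(-1560 \right)} = -2664282 - -7800 = -2664282 + 7800 = -2656482$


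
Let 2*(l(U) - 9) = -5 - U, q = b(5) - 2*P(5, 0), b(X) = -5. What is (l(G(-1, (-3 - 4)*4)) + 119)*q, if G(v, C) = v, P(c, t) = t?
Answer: -630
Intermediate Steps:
q = -5 (q = -5 - 2*0 = -5 + 0 = -5)
l(U) = 13/2 - U/2 (l(U) = 9 + (-5 - U)/2 = 9 + (-5/2 - U/2) = 13/2 - U/2)
(l(G(-1, (-3 - 4)*4)) + 119)*q = ((13/2 - ½*(-1)) + 119)*(-5) = ((13/2 + ½) + 119)*(-5) = (7 + 119)*(-5) = 126*(-5) = -630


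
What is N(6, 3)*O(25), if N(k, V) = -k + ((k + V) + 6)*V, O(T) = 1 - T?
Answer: -936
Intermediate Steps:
N(k, V) = -k + V*(6 + V + k) (N(k, V) = -k + ((V + k) + 6)*V = -k + (6 + V + k)*V = -k + V*(6 + V + k))
N(6, 3)*O(25) = (3² - 1*6 + 6*3 + 3*6)*(1 - 1*25) = (9 - 6 + 18 + 18)*(1 - 25) = 39*(-24) = -936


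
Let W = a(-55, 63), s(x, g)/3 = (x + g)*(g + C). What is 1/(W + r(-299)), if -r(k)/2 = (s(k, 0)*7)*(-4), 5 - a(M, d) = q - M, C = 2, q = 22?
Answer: -1/100536 ≈ -9.9467e-6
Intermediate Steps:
s(x, g) = 3*(2 + g)*(g + x) (s(x, g) = 3*((x + g)*(g + 2)) = 3*((g + x)*(2 + g)) = 3*((2 + g)*(g + x)) = 3*(2 + g)*(g + x))
a(M, d) = -17 + M (a(M, d) = 5 - (22 - M) = 5 + (-22 + M) = -17 + M)
r(k) = 336*k (r(k) = -2*(3*0² + 6*0 + 6*k + 3*0*k)*7*(-4) = -2*(3*0 + 0 + 6*k + 0)*7*(-4) = -2*(0 + 0 + 6*k + 0)*7*(-4) = -2*(6*k)*7*(-4) = -2*42*k*(-4) = -(-336)*k = 336*k)
W = -72 (W = -17 - 55 = -72)
1/(W + r(-299)) = 1/(-72 + 336*(-299)) = 1/(-72 - 100464) = 1/(-100536) = -1/100536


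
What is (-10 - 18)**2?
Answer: 784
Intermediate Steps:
(-10 - 18)**2 = (-28)**2 = 784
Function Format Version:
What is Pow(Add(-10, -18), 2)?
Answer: 784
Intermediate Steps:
Pow(Add(-10, -18), 2) = Pow(-28, 2) = 784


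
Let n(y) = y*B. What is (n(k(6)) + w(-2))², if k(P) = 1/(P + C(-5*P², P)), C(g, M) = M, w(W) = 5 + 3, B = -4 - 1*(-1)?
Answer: 961/16 ≈ 60.063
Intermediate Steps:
B = -3 (B = -4 + 1 = -3)
w(W) = 8
k(P) = 1/(2*P) (k(P) = 1/(P + P) = 1/(2*P))
n(y) = -3*y (n(y) = y*(-3) = -3*y)
(n(k(6)) + w(-2))² = (-3/(2*6) + 8)² = (-3*1/12 + 8)² = (-¼ + 8)² = (31/4)² = 961/16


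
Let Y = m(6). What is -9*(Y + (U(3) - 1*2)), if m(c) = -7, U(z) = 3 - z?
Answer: 81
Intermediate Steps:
Y = -7
-9*(Y + (U(3) - 1*2)) = -9*(-7 + ((3 - 1*3) - 1*2)) = -9*(-7 + ((3 - 3) - 2)) = -9*(-7 + (0 - 2)) = -9*(-7 - 2) = -9*(-9) = 81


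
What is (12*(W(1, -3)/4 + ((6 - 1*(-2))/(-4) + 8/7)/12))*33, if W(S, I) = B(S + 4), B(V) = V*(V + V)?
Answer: 34452/7 ≈ 4921.7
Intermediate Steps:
B(V) = 2*V² (B(V) = V*(2*V) = 2*V²)
W(S, I) = 2*(4 + S)² (W(S, I) = 2*(S + 4)² = 2*(4 + S)²)
(12*(W(1, -3)/4 + ((6 - 1*(-2))/(-4) + 8/7)/12))*33 = (12*((2*(4 + 1)²)/4 + ((6 - 1*(-2))/(-4) + 8/7)/12))*33 = (12*((2*5²)*(¼) + ((6 + 2)*(-¼) + 8*(⅐))*(1/12)))*33 = (12*((2*25)*(¼) + (8*(-¼) + 8/7)*(1/12)))*33 = (12*(50*(¼) + (-2 + 8/7)*(1/12)))*33 = (12*(25/2 - 6/7*1/12))*33 = (12*(25/2 - 1/14))*33 = (12*(87/7))*33 = (1044/7)*33 = 34452/7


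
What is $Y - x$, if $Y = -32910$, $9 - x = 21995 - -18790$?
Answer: $7866$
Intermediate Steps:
$x = -40776$ ($x = 9 - \left(21995 - -18790\right) = 9 - \left(21995 + 18790\right) = 9 - 40785 = -40776$)
$Y - x = -32910 - -40776 = -32910 + 40776 = 7866$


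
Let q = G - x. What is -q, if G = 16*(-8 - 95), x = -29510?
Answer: -27862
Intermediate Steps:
G = -1648 (G = 16*(-103) = -1648)
q = 27862 (q = -1648 - 1*(-29510) = -1648 + 29510 = 27862)
-q = -1*27862 = -27862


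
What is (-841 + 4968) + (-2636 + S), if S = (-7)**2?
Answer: 1540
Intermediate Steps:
S = 49
(-841 + 4968) + (-2636 + S) = (-841 + 4968) + (-2636 + 49) = 4127 - 2587 = 1540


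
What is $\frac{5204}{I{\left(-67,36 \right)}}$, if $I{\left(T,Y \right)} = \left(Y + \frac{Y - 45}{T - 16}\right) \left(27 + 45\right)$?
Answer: $\frac{107983}{53946} \approx 2.0017$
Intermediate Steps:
$I{\left(T,Y \right)} = 72 Y + \frac{72 \left(-45 + Y\right)}{-16 + T}$ ($I{\left(T,Y \right)} = \left(Y + \frac{-45 + Y}{-16 + T}\right) 72 = 72 Y + \frac{72 \left(-45 + Y\right)}{-16 + T}$)
$\frac{5204}{I{\left(-67,36 \right)}} = \frac{5204}{72 \frac{1}{-16 - 67} \left(-45 - 540 - 2412\right)} = \frac{5204}{72 \frac{1}{-83} \left(-45 - 540 - 2412\right)} = \frac{5204}{72 \left(- \frac{1}{83}\right) \left(-2997\right)} = \frac{5204}{\frac{215784}{83}} = 5204 \cdot \frac{83}{215784} = \frac{107983}{53946}$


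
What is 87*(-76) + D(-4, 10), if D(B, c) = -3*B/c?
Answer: -33054/5 ≈ -6610.8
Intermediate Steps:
D(B, c) = -3*B/c
87*(-76) + D(-4, 10) = 87*(-76) - 3*(-4)/10 = -6612 - 3*(-4)*1/10 = -6612 + 6/5 = -33054/5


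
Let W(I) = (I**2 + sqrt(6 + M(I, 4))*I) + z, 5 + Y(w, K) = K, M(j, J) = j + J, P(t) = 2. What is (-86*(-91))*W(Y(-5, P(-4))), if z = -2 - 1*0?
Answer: 54782 - 23478*sqrt(7) ≈ -7335.0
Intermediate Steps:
M(j, J) = J + j
Y(w, K) = -5 + K
z = -2 (z = -2 + 0 = -2)
W(I) = -2 + I**2 + I*sqrt(10 + I) (W(I) = (I**2 + sqrt(6 + (4 + I))*I) - 2 = (I**2 + sqrt(10 + I)*I) - 2 = (I**2 + I*sqrt(10 + I)) - 2 = -2 + I**2 + I*sqrt(10 + I))
(-86*(-91))*W(Y(-5, P(-4))) = (-86*(-91))*(-2 + (-5 + 2)**2 + (-5 + 2)*sqrt(10 + (-5 + 2))) = 7826*(-2 + (-3)**2 - 3*sqrt(10 - 3)) = 7826*(-2 + 9 - 3*sqrt(7)) = 7826*(7 - 3*sqrt(7)) = 54782 - 23478*sqrt(7)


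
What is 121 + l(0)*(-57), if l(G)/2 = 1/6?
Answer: 102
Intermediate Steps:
l(G) = 1/3 (l(G) = 2/6 = 2*(1/6) = 1/3)
121 + l(0)*(-57) = 121 + (1/3)*(-57) = 121 - 19 = 102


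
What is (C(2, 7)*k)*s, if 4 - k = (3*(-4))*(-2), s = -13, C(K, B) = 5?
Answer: 1300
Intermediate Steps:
k = -20 (k = 4 - 3*(-4)*(-2) = 4 - (-12)*(-2) = 4 - 1*24 = 4 - 24 = -20)
(C(2, 7)*k)*s = (5*(-20))*(-13) = -100*(-13) = 1300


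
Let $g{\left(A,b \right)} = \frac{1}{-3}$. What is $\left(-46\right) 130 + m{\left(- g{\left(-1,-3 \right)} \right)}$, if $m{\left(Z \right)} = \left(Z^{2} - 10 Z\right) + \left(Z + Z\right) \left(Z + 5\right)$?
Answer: $- \frac{17939}{3} \approx -5979.7$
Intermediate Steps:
$g{\left(A,b \right)} = - \frac{1}{3}$
$m{\left(Z \right)} = Z^{2} - 10 Z + 2 Z \left(5 + Z\right)$ ($m{\left(Z \right)} = \left(Z^{2} - 10 Z\right) + 2 Z \left(5 + Z\right) = Z^{2} - 10 Z + 2 Z \left(5 + Z\right)$)
$\left(-46\right) 130 + m{\left(- g{\left(-1,-3 \right)} \right)} = \left(-46\right) 130 + 3 \left(\left(-1\right) \left(- \frac{1}{3}\right)\right)^{2} = -5980 + \frac{3}{9} = -5980 + 3 \cdot \frac{1}{9} = -5980 + \frac{1}{3} = - \frac{17939}{3}$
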